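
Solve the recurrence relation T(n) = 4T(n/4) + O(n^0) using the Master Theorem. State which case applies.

Master Theorem for T(n) = 4T(n/4) + O(n^0):

a = 4, b = 4, c = 0
log_b(a) = log_4(4) = 1.0000

Case 1: c = 0 < log_4(4) = 1.0000
T(n) = O(n^(log_4 4)) = O(n)

For T(n) = 4T(n/4) + O(n^0): log_4(4) = 1.0000. This is Case 1 of the Master Theorem (c < log_b(a), work dominated by leaves), giving O(n).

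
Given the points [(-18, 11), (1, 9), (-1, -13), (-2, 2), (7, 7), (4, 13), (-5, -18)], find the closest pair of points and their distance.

Computing all pairwise distances among 7 points:

d((-18, 11), (1, 9)) = 19.105
d((-18, 11), (-1, -13)) = 29.4109
d((-18, 11), (-2, 2)) = 18.3576
d((-18, 11), (7, 7)) = 25.318
d((-18, 11), (4, 13)) = 22.0907
d((-18, 11), (-5, -18)) = 31.7805
d((1, 9), (-1, -13)) = 22.0907
d((1, 9), (-2, 2)) = 7.6158
d((1, 9), (7, 7)) = 6.3246
d((1, 9), (4, 13)) = 5.0 <-- minimum
d((1, 9), (-5, -18)) = 27.6586
d((-1, -13), (-2, 2)) = 15.0333
d((-1, -13), (7, 7)) = 21.5407
d((-1, -13), (4, 13)) = 26.4764
d((-1, -13), (-5, -18)) = 6.4031
d((-2, 2), (7, 7)) = 10.2956
d((-2, 2), (4, 13)) = 12.53
d((-2, 2), (-5, -18)) = 20.2237
d((7, 7), (4, 13)) = 6.7082
d((7, 7), (-5, -18)) = 27.7308
d((4, 13), (-5, -18)) = 32.28

Closest pair: (1, 9) and (4, 13) with distance 5.0

The closest pair is (1, 9) and (4, 13) with Euclidean distance 5.0. For 7 points, brute-force pairwise comparison is shown above. For large n, the divide-and-conquer algorithm (sort by x, recurse on halves, check the dividing strip) achieves O(n log n).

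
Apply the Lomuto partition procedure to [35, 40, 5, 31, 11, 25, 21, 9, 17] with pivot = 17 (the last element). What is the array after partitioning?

Lomuto partition with pivot = 17:

Initial array: [35, 40, 5, 31, 11, 25, 21, 9, 17]

arr[0]=35 > 17: no swap
arr[1]=40 > 17: no swap
arr[2]=5 <= 17: swap with position 0, array becomes [5, 40, 35, 31, 11, 25, 21, 9, 17]
arr[3]=31 > 17: no swap
arr[4]=11 <= 17: swap with position 1, array becomes [5, 11, 35, 31, 40, 25, 21, 9, 17]
arr[5]=25 > 17: no swap
arr[6]=21 > 17: no swap
arr[7]=9 <= 17: swap with position 2, array becomes [5, 11, 9, 31, 40, 25, 21, 35, 17]

Place pivot at position 3: [5, 11, 9, 17, 40, 25, 21, 35, 31]
Pivot position: 3

After partitioning with pivot 17, the array becomes [5, 11, 9, 17, 40, 25, 21, 35, 31]. The pivot is placed at index 3. All elements to the left of the pivot are <= 17, and all elements to the right are > 17.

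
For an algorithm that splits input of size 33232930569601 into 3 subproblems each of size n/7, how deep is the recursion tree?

For divide and conquer with division factor 7:

Problem sizes at each level:
Level 0: 33232930569601
Level 1: 4747561509943
Level 2: 678223072849
Level 3: 96889010407
Level 4: 13841287201
Level 5: 1977326743
Level 6: 282475249
Level 7: 40353607
Level 8: 5764801
Level 9: 823543
Level 10: 117649
Level 11: 16807
Level 12: 2401
Level 13: 343
Level 14: 49
Level 15: 7
Level 16: 1

The root is level 0 and the size-1 base case is level 16 (the tree spans levels 0 through 16, i.e. 17 levels counting the root), so the depth is the number of divisions: log_7(33232930569601) = 16

The recursion tree depth is log_7(33232930569601) = 16. At each level, the problem size is divided by 7, so it takes 16 divisions to reduce to a base case of size 1. The algorithm makes 3 recursive calls at each level.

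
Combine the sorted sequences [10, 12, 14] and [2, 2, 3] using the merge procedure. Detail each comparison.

Merging process:

Compare 10 vs 2: take 2 from right. Merged: [2]
Compare 10 vs 2: take 2 from right. Merged: [2, 2]
Compare 10 vs 3: take 3 from right. Merged: [2, 2, 3]
Append remaining from left: [10, 12, 14]. Merged: [2, 2, 3, 10, 12, 14]

Final merged array: [2, 2, 3, 10, 12, 14]
Total comparisons: 3

The merged array is [2, 2, 3, 10, 12, 14], requiring 3 comparisons. The merge step runs in O(n) time where n is the total number of elements.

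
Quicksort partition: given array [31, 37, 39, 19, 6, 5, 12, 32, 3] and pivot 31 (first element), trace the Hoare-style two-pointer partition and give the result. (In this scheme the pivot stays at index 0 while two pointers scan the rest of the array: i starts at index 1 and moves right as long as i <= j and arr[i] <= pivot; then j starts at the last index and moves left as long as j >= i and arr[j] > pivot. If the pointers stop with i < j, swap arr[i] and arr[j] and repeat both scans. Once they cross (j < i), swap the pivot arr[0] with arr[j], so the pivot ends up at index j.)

Hoare-style two-pointer partition with pivot = 31:

Initial array: [31, 37, 39, 19, 6, 5, 12, 32, 3]

Pointers start at i = 1, j = 8.
i stops at index 1 (arr[1]=37 > 31), j stops at index 8 (arr[8]=3 <= 31): swap arr[1] and arr[8], array becomes [31, 3, 39, 19, 6, 5, 12, 32, 37]
i stops at index 2 (arr[2]=39 > 31), j stops at index 6 (arr[6]=12 <= 31): swap arr[2] and arr[6], array becomes [31, 3, 12, 19, 6, 5, 39, 32, 37]
i ends at 6, j ends at 5: the pointers have crossed (j < i), so scanning stops.

Swap pivot arr[0] with arr[5] to place pivot at position 5: [5, 3, 12, 19, 6, 31, 39, 32, 37]
Pivot position: 5

After partitioning with pivot 31, the array becomes [5, 3, 12, 19, 6, 31, 39, 32, 37]. The pivot is placed at index 5. All elements to the left of the pivot are <= 31, and all elements to the right are > 31.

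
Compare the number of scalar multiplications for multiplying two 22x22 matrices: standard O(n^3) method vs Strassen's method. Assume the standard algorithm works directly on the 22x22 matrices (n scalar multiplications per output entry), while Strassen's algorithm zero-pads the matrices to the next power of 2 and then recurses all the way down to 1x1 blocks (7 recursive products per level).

Matrix multiplication for 22x22 matrices:

Strassen's algorithm requires power-of-2 dimensions. Pad 22x22 to 32x32 (next power of 2).

Standard algorithm: 22^3 = 10648 multiplications
Strassen's algorithm: 7^(log2(32)) = 7^5 = 16807 multiplications
Difference: 10648 - 16807 = -6159 (Strassen uses MORE here due to padding overhead — for small or just-over-power-of-2 n, padding can outweigh the per-level savings)

Standard: 10648 multiplications (22^3). Strassen: 16807 multiplications (7^5, after padding to 32x32). Strassen reduces 8 recursive multiplications to 7 at each level.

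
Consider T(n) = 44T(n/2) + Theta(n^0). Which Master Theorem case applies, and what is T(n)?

Master Theorem for T(n) = 44T(n/2) + O(n^0):

a = 44, b = 2, c = 0
log_b(a) = log_2(44) = 5.4594

Case 1: c = 0 < log_2(44) = 5.4594
T(n) = O(n^(log_2 44))

For T(n) = 44T(n/2) + O(n^0): log_2(44) = 5.4594. This is Case 1 of the Master Theorem (c < log_b(a), work dominated by leaves), giving O(n^(log_2 44)).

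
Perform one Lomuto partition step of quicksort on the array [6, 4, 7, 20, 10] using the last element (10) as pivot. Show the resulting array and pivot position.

Lomuto partition with pivot = 10:

Initial array: [6, 4, 7, 20, 10]

arr[0]=6 <= 10: swap with position 0, array becomes [6, 4, 7, 20, 10]
arr[1]=4 <= 10: swap with position 1, array becomes [6, 4, 7, 20, 10]
arr[2]=7 <= 10: swap with position 2, array becomes [6, 4, 7, 20, 10]
arr[3]=20 > 10: no swap

Place pivot at position 3: [6, 4, 7, 10, 20]
Pivot position: 3

After partitioning with pivot 10, the array becomes [6, 4, 7, 10, 20]. The pivot is placed at index 3. All elements to the left of the pivot are <= 10, and all elements to the right are > 10.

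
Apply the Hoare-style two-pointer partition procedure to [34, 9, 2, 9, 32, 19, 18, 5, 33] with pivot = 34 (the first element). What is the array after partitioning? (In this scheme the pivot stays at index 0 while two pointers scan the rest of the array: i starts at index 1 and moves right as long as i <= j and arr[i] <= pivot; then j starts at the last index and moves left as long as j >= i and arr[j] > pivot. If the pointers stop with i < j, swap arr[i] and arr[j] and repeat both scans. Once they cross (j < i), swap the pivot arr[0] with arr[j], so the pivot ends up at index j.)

Hoare-style two-pointer partition with pivot = 34:

Initial array: [34, 9, 2, 9, 32, 19, 18, 5, 33]

Pointers start at i = 1, j = 8.
i ends at 9, j ends at 8: the pointers have crossed (j < i), so scanning stops.

Swap pivot arr[0] with arr[8] to place pivot at position 8: [33, 9, 2, 9, 32, 19, 18, 5, 34]
Pivot position: 8

After partitioning with pivot 34, the array becomes [33, 9, 2, 9, 32, 19, 18, 5, 34]. The pivot is placed at index 8. All elements to the left of the pivot are <= 34, and all elements to the right are > 34.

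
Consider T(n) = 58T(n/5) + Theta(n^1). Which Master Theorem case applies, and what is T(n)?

Master Theorem for T(n) = 58T(n/5) + O(n^1):

a = 58, b = 5, c = 1
log_b(a) = log_5(58) = 2.5229

Case 1: c = 1 < log_5(58) = 2.5229
T(n) = O(n^(log_5 58))

For T(n) = 58T(n/5) + O(n^1): log_5(58) = 2.5229. This is Case 1 of the Master Theorem (c < log_b(a), work dominated by leaves), giving O(n^(log_5 58)).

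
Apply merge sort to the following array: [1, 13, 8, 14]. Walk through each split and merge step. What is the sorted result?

Merge sort trace:

Split: [1, 13, 8, 14] -> [1, 13] and [8, 14]
  Split: [1, 13] -> [1] and [13]
  Merge: [1] + [13] -> [1, 13]
  Split: [8, 14] -> [8] and [14]
  Merge: [8] + [14] -> [8, 14]
Merge: [1, 13] + [8, 14] -> [1, 8, 13, 14]

Final sorted array: [1, 8, 13, 14]

The merge sort proceeds by recursively splitting the array and merging sorted halves.
After all merges, the sorted array is [1, 8, 13, 14].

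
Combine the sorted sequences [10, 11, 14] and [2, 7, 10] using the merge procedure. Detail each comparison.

Merging process:

Compare 10 vs 2: take 2 from right. Merged: [2]
Compare 10 vs 7: take 7 from right. Merged: [2, 7]
Compare 10 vs 10: take 10 from left. Merged: [2, 7, 10]
Compare 11 vs 10: take 10 from right. Merged: [2, 7, 10, 10]
Append remaining from left: [11, 14]. Merged: [2, 7, 10, 10, 11, 14]

Final merged array: [2, 7, 10, 10, 11, 14]
Total comparisons: 4

The merged array is [2, 7, 10, 10, 11, 14], requiring 4 comparisons. The merge step runs in O(n) time where n is the total number of elements.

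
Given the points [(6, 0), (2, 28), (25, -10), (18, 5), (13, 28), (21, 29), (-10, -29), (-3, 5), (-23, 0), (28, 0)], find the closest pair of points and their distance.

Computing all pairwise distances among 10 points:

d((6, 0), (2, 28)) = 28.2843
d((6, 0), (25, -10)) = 21.4709
d((6, 0), (18, 5)) = 13.0
d((6, 0), (13, 28)) = 28.8617
d((6, 0), (21, 29)) = 32.6497
d((6, 0), (-10, -29)) = 33.121
d((6, 0), (-3, 5)) = 10.2956
d((6, 0), (-23, 0)) = 29.0
d((6, 0), (28, 0)) = 22.0
d((2, 28), (25, -10)) = 44.4185
d((2, 28), (18, 5)) = 28.0179
d((2, 28), (13, 28)) = 11.0
d((2, 28), (21, 29)) = 19.0263
d((2, 28), (-10, -29)) = 58.2495
d((2, 28), (-3, 5)) = 23.5372
d((2, 28), (-23, 0)) = 37.5366
d((2, 28), (28, 0)) = 38.2099
d((25, -10), (18, 5)) = 16.5529
d((25, -10), (13, 28)) = 39.8497
d((25, -10), (21, 29)) = 39.2046
d((25, -10), (-10, -29)) = 39.8246
d((25, -10), (-3, 5)) = 31.7648
d((25, -10), (-23, 0)) = 49.0306
d((25, -10), (28, 0)) = 10.4403
d((18, 5), (13, 28)) = 23.5372
d((18, 5), (21, 29)) = 24.1868
d((18, 5), (-10, -29)) = 44.0454
d((18, 5), (-3, 5)) = 21.0
d((18, 5), (-23, 0)) = 41.3038
d((18, 5), (28, 0)) = 11.1803
d((13, 28), (21, 29)) = 8.0623 <-- minimum
d((13, 28), (-10, -29)) = 61.4654
d((13, 28), (-3, 5)) = 28.0179
d((13, 28), (-23, 0)) = 45.607
d((13, 28), (28, 0)) = 31.7648
d((21, 29), (-10, -29)) = 65.7647
d((21, 29), (-3, 5)) = 33.9411
d((21, 29), (-23, 0)) = 52.6972
d((21, 29), (28, 0)) = 29.8329
d((-10, -29), (-3, 5)) = 34.7131
d((-10, -29), (-23, 0)) = 31.7805
d((-10, -29), (28, 0)) = 47.8017
d((-3, 5), (-23, 0)) = 20.6155
d((-3, 5), (28, 0)) = 31.4006
d((-23, 0), (28, 0)) = 51.0

Closest pair: (13, 28) and (21, 29) with distance 8.0623

The closest pair is (13, 28) and (21, 29) with Euclidean distance 8.0623. For 10 points, brute-force pairwise comparison is shown above. For large n, the divide-and-conquer algorithm (sort by x, recurse on halves, check the dividing strip) achieves O(n log n).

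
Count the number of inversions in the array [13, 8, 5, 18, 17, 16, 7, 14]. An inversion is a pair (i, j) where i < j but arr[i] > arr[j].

Finding inversions in [13, 8, 5, 18, 17, 16, 7, 14]:

(0, 1): arr[0]=13 > arr[1]=8
(0, 2): arr[0]=13 > arr[2]=5
(0, 6): arr[0]=13 > arr[6]=7
(1, 2): arr[1]=8 > arr[2]=5
(1, 6): arr[1]=8 > arr[6]=7
(3, 4): arr[3]=18 > arr[4]=17
(3, 5): arr[3]=18 > arr[5]=16
(3, 6): arr[3]=18 > arr[6]=7
(3, 7): arr[3]=18 > arr[7]=14
(4, 5): arr[4]=17 > arr[5]=16
(4, 6): arr[4]=17 > arr[6]=7
(4, 7): arr[4]=17 > arr[7]=14
(5, 6): arr[5]=16 > arr[6]=7
(5, 7): arr[5]=16 > arr[7]=14

Total inversions: 14

The array has 14 inversion(s): (0,1), (0,2), (0,6), (1,2), (1,6), (3,4), (3,5), (3,6), (3,7), (4,5), (4,6), (4,7), (5,6), (5,7). Each pair (i,j) satisfies i < j and arr[i] > arr[j].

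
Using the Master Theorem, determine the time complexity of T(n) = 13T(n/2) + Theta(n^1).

Master Theorem for T(n) = 13T(n/2) + O(n^1):

a = 13, b = 2, c = 1
log_b(a) = log_2(13) = 3.7004

Case 1: c = 1 < log_2(13) = 3.7004
T(n) = O(n^(log_2 13))

For T(n) = 13T(n/2) + O(n^1): log_2(13) = 3.7004. This is Case 1 of the Master Theorem (c < log_b(a), work dominated by leaves), giving O(n^(log_2 13)).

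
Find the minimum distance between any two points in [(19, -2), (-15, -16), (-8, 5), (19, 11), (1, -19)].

Computing all pairwise distances among 5 points:

d((19, -2), (-15, -16)) = 36.7696
d((19, -2), (-8, 5)) = 27.8927
d((19, -2), (19, 11)) = 13.0 <-- minimum
d((19, -2), (1, -19)) = 24.7588
d((-15, -16), (-8, 5)) = 22.1359
d((-15, -16), (19, 11)) = 43.4166
d((-15, -16), (1, -19)) = 16.2788
d((-8, 5), (19, 11)) = 27.6586
d((-8, 5), (1, -19)) = 25.632
d((19, 11), (1, -19)) = 34.9857

Closest pair: (19, -2) and (19, 11) with distance 13.0

The closest pair is (19, -2) and (19, 11) with Euclidean distance 13.0. For 5 points, brute-force pairwise comparison is shown above. For large n, the divide-and-conquer algorithm (sort by x, recurse on halves, check the dividing strip) achieves O(n log n).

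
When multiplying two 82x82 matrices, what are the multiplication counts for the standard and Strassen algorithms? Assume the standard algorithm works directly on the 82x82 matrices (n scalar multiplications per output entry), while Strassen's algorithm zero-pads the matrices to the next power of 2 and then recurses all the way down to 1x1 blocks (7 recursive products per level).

Matrix multiplication for 82x82 matrices:

Strassen's algorithm requires power-of-2 dimensions. Pad 82x82 to 128x128 (next power of 2).

Standard algorithm: 82^3 = 551368 multiplications
Strassen's algorithm: 7^(log2(128)) = 7^7 = 823543 multiplications
Difference: 551368 - 823543 = -272175 (Strassen uses MORE here due to padding overhead — for small or just-over-power-of-2 n, padding can outweigh the per-level savings)

Standard: 551368 multiplications (82^3). Strassen: 823543 multiplications (7^7, after padding to 128x128). Strassen reduces 8 recursive multiplications to 7 at each level.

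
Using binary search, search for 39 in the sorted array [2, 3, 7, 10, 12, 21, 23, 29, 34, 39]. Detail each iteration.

Binary search for 39 in [2, 3, 7, 10, 12, 21, 23, 29, 34, 39]:

lo=0, hi=9, mid=4, arr[mid]=12 -> 12 < 39, search right half
lo=5, hi=9, mid=7, arr[mid]=29 -> 29 < 39, search right half
lo=8, hi=9, mid=8, arr[mid]=34 -> 34 < 39, search right half
lo=9, hi=9, mid=9, arr[mid]=39 -> Found target at index 9!

Binary search finds 39 at index 9 after 4 comparisons. The search repeatedly halves the search space by comparing with the middle element.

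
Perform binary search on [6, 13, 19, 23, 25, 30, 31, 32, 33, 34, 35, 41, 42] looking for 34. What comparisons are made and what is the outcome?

Binary search for 34 in [6, 13, 19, 23, 25, 30, 31, 32, 33, 34, 35, 41, 42]:

lo=0, hi=12, mid=6, arr[mid]=31 -> 31 < 34, search right half
lo=7, hi=12, mid=9, arr[mid]=34 -> Found target at index 9!

Binary search finds 34 at index 9 after 2 comparisons. The search repeatedly halves the search space by comparing with the middle element.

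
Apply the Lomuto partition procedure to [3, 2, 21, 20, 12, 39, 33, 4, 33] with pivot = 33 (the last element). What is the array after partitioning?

Lomuto partition with pivot = 33:

Initial array: [3, 2, 21, 20, 12, 39, 33, 4, 33]

arr[0]=3 <= 33: swap with position 0, array becomes [3, 2, 21, 20, 12, 39, 33, 4, 33]
arr[1]=2 <= 33: swap with position 1, array becomes [3, 2, 21, 20, 12, 39, 33, 4, 33]
arr[2]=21 <= 33: swap with position 2, array becomes [3, 2, 21, 20, 12, 39, 33, 4, 33]
arr[3]=20 <= 33: swap with position 3, array becomes [3, 2, 21, 20, 12, 39, 33, 4, 33]
arr[4]=12 <= 33: swap with position 4, array becomes [3, 2, 21, 20, 12, 39, 33, 4, 33]
arr[5]=39 > 33: no swap
arr[6]=33 <= 33: swap with position 5, array becomes [3, 2, 21, 20, 12, 33, 39, 4, 33]
arr[7]=4 <= 33: swap with position 6, array becomes [3, 2, 21, 20, 12, 33, 4, 39, 33]

Place pivot at position 7: [3, 2, 21, 20, 12, 33, 4, 33, 39]
Pivot position: 7

After partitioning with pivot 33, the array becomes [3, 2, 21, 20, 12, 33, 4, 33, 39]. The pivot is placed at index 7. All elements to the left of the pivot are <= 33, and all elements to the right are > 33.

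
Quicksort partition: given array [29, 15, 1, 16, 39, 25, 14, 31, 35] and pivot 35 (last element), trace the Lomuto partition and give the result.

Lomuto partition with pivot = 35:

Initial array: [29, 15, 1, 16, 39, 25, 14, 31, 35]

arr[0]=29 <= 35: swap with position 0, array becomes [29, 15, 1, 16, 39, 25, 14, 31, 35]
arr[1]=15 <= 35: swap with position 1, array becomes [29, 15, 1, 16, 39, 25, 14, 31, 35]
arr[2]=1 <= 35: swap with position 2, array becomes [29, 15, 1, 16, 39, 25, 14, 31, 35]
arr[3]=16 <= 35: swap with position 3, array becomes [29, 15, 1, 16, 39, 25, 14, 31, 35]
arr[4]=39 > 35: no swap
arr[5]=25 <= 35: swap with position 4, array becomes [29, 15, 1, 16, 25, 39, 14, 31, 35]
arr[6]=14 <= 35: swap with position 5, array becomes [29, 15, 1, 16, 25, 14, 39, 31, 35]
arr[7]=31 <= 35: swap with position 6, array becomes [29, 15, 1, 16, 25, 14, 31, 39, 35]

Place pivot at position 7: [29, 15, 1, 16, 25, 14, 31, 35, 39]
Pivot position: 7

After partitioning with pivot 35, the array becomes [29, 15, 1, 16, 25, 14, 31, 35, 39]. The pivot is placed at index 7. All elements to the left of the pivot are <= 35, and all elements to the right are > 35.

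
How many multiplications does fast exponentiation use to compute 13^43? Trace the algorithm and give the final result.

Computing 13^43 by squaring (build up from 13^1; each line after the first costs one multiplication):

13^1 = 13
13^2 = (13^1)^2 = 13^2 = 169
13^4 = (13^2)^2 = 169^2 = 28561
13^5 = 13 * 13^4 = 13 * 28561 = 371293
13^10 = (13^5)^2 = 371293^2 = 137858491849
13^20 = (13^10)^2 = 137858491849^2 = 19004963774880799438801
13^21 = 13 * 13^20 = 13 * 19004963774880799438801 = 247064529073450392704413
13^42 = (13^21)^2 = 247064529073450392704413^2 = 61040881526285814362156628321386486455989674569
13^43 = 13 * 13^42 = 13 * 61040881526285814362156628321386486455989674569 = 793531459841715586708036168178024323927865769397

Result: 793531459841715586708036168178024323927865769397
Multiplications needed: 8 (8 lines after 13^1)

13^43 = 793531459841715586708036168178024323927865769397. Using exponentiation by squaring, this requires 8 multiplications. The key idea: if the exponent is even, square the half-power; if odd, multiply by the base once.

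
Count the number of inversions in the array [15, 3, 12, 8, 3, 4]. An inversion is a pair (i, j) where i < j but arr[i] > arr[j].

Finding inversions in [15, 3, 12, 8, 3, 4]:

(0, 1): arr[0]=15 > arr[1]=3
(0, 2): arr[0]=15 > arr[2]=12
(0, 3): arr[0]=15 > arr[3]=8
(0, 4): arr[0]=15 > arr[4]=3
(0, 5): arr[0]=15 > arr[5]=4
(2, 3): arr[2]=12 > arr[3]=8
(2, 4): arr[2]=12 > arr[4]=3
(2, 5): arr[2]=12 > arr[5]=4
(3, 4): arr[3]=8 > arr[4]=3
(3, 5): arr[3]=8 > arr[5]=4

Total inversions: 10

The array has 10 inversion(s): (0,1), (0,2), (0,3), (0,4), (0,5), (2,3), (2,4), (2,5), (3,4), (3,5). Each pair (i,j) satisfies i < j and arr[i] > arr[j].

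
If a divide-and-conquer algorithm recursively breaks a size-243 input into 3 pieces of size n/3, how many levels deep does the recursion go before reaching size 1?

For divide and conquer with division factor 3:

Problem sizes at each level:
Level 0: 243
Level 1: 81
Level 2: 27
Level 3: 9
Level 4: 3
Level 5: 1

The root is level 0 and the size-1 base case is level 5 (the tree spans levels 0 through 5, i.e. 6 levels counting the root), so the depth is the number of divisions: log_3(243) = 5

The recursion tree depth is log_3(243) = 5. At each level, the problem size is divided by 3, so it takes 5 divisions to reduce to a base case of size 1. The algorithm makes 3 recursive calls at each level.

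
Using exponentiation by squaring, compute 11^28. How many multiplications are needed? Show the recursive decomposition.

Computing 11^28 by squaring (build up from 11^1; each line after the first costs one multiplication):

11^1 = 11
11^2 = (11^1)^2 = 11^2 = 121
11^3 = 11 * 11^2 = 11 * 121 = 1331
11^6 = (11^3)^2 = 1331^2 = 1771561
11^7 = 11 * 11^6 = 11 * 1771561 = 19487171
11^14 = (11^7)^2 = 19487171^2 = 379749833583241
11^28 = (11^14)^2 = 379749833583241^2 = 144209936106499234037676064081

Result: 144209936106499234037676064081
Multiplications needed: 6 (6 lines after 11^1)

11^28 = 144209936106499234037676064081. Using exponentiation by squaring, this requires 6 multiplications. The key idea: if the exponent is even, square the half-power; if odd, multiply by the base once.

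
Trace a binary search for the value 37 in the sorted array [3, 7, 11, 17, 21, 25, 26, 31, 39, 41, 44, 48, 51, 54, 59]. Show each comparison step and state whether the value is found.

Binary search for 37 in [3, 7, 11, 17, 21, 25, 26, 31, 39, 41, 44, 48, 51, 54, 59]:

lo=0, hi=14, mid=7, arr[mid]=31 -> 31 < 37, search right half
lo=8, hi=14, mid=11, arr[mid]=48 -> 48 > 37, search left half
lo=8, hi=10, mid=9, arr[mid]=41 -> 41 > 37, search left half
lo=8, hi=8, mid=8, arr[mid]=39 -> 39 > 37, search left half
lo=8 > hi=7, target 37 not found

Binary search determines that 37 is not in the array after 4 comparisons. The search space was exhausted without finding the target.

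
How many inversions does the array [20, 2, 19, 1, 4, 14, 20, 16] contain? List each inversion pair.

Finding inversions in [20, 2, 19, 1, 4, 14, 20, 16]:

(0, 1): arr[0]=20 > arr[1]=2
(0, 2): arr[0]=20 > arr[2]=19
(0, 3): arr[0]=20 > arr[3]=1
(0, 4): arr[0]=20 > arr[4]=4
(0, 5): arr[0]=20 > arr[5]=14
(0, 7): arr[0]=20 > arr[7]=16
(1, 3): arr[1]=2 > arr[3]=1
(2, 3): arr[2]=19 > arr[3]=1
(2, 4): arr[2]=19 > arr[4]=4
(2, 5): arr[2]=19 > arr[5]=14
(2, 7): arr[2]=19 > arr[7]=16
(6, 7): arr[6]=20 > arr[7]=16

Total inversions: 12

The array has 12 inversion(s): (0,1), (0,2), (0,3), (0,4), (0,5), (0,7), (1,3), (2,3), (2,4), (2,5), (2,7), (6,7). Each pair (i,j) satisfies i < j and arr[i] > arr[j].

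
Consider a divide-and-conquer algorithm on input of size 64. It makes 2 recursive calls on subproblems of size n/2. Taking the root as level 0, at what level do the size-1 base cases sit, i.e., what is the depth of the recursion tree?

For divide and conquer with division factor 2:

Problem sizes at each level:
Level 0: 64
Level 1: 32
Level 2: 16
Level 3: 8
Level 4: 4
Level 5: 2
Level 6: 1

The root is level 0 and the size-1 base case is level 6 (the tree spans levels 0 through 6, i.e. 7 levels counting the root), so the depth is the number of divisions: log_2(64) = 6

The recursion tree depth is log_2(64) = 6. At each level, the problem size is divided by 2, so it takes 6 divisions to reduce to a base case of size 1. The algorithm makes 2 recursive calls at each level.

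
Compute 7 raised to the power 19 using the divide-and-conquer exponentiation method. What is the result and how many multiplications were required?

Computing 7^19 by squaring (build up from 7^1; each line after the first costs one multiplication):

7^1 = 7
7^2 = (7^1)^2 = 7^2 = 49
7^4 = (7^2)^2 = 49^2 = 2401
7^8 = (7^4)^2 = 2401^2 = 5764801
7^9 = 7 * 7^8 = 7 * 5764801 = 40353607
7^18 = (7^9)^2 = 40353607^2 = 1628413597910449
7^19 = 7 * 7^18 = 7 * 1628413597910449 = 11398895185373143

Result: 11398895185373143
Multiplications needed: 6 (6 lines after 7^1)

7^19 = 11398895185373143. Using exponentiation by squaring, this requires 6 multiplications. The key idea: if the exponent is even, square the half-power; if odd, multiply by the base once.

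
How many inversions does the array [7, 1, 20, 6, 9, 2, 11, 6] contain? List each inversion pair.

Finding inversions in [7, 1, 20, 6, 9, 2, 11, 6]:

(0, 1): arr[0]=7 > arr[1]=1
(0, 3): arr[0]=7 > arr[3]=6
(0, 5): arr[0]=7 > arr[5]=2
(0, 7): arr[0]=7 > arr[7]=6
(2, 3): arr[2]=20 > arr[3]=6
(2, 4): arr[2]=20 > arr[4]=9
(2, 5): arr[2]=20 > arr[5]=2
(2, 6): arr[2]=20 > arr[6]=11
(2, 7): arr[2]=20 > arr[7]=6
(3, 5): arr[3]=6 > arr[5]=2
(4, 5): arr[4]=9 > arr[5]=2
(4, 7): arr[4]=9 > arr[7]=6
(6, 7): arr[6]=11 > arr[7]=6

Total inversions: 13

The array has 13 inversion(s): (0,1), (0,3), (0,5), (0,7), (2,3), (2,4), (2,5), (2,6), (2,7), (3,5), (4,5), (4,7), (6,7). Each pair (i,j) satisfies i < j and arr[i] > arr[j].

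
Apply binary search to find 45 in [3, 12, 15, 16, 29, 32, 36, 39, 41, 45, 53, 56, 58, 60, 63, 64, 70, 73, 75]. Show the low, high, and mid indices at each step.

Binary search for 45 in [3, 12, 15, 16, 29, 32, 36, 39, 41, 45, 53, 56, 58, 60, 63, 64, 70, 73, 75]:

lo=0, hi=18, mid=9, arr[mid]=45 -> Found target at index 9!

Binary search finds 45 at index 9 after 1 comparisons. The search repeatedly halves the search space by comparing with the middle element.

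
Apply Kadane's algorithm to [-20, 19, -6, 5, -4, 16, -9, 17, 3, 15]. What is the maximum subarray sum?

Using Kadane's algorithm on [-20, 19, -6, 5, -4, 16, -9, 17, 3, 15]:

Scanning through the array:
Position 1 (value 19): max_ending_here = 19, max_so_far = 19
Position 2 (value -6): max_ending_here = 13, max_so_far = 19
Position 3 (value 5): max_ending_here = 18, max_so_far = 19
Position 4 (value -4): max_ending_here = 14, max_so_far = 19
Position 5 (value 16): max_ending_here = 30, max_so_far = 30
Position 6 (value -9): max_ending_here = 21, max_so_far = 30
Position 7 (value 17): max_ending_here = 38, max_so_far = 38
Position 8 (value 3): max_ending_here = 41, max_so_far = 41
Position 9 (value 15): max_ending_here = 56, max_so_far = 56

Maximum subarray: [19, -6, 5, -4, 16, -9, 17, 3, 15]
Maximum sum: 56

The maximum subarray is [19, -6, 5, -4, 16, -9, 17, 3, 15] with sum 56. This subarray runs from index 1 to index 9.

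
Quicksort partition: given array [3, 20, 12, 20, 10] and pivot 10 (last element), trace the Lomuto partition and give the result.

Lomuto partition with pivot = 10:

Initial array: [3, 20, 12, 20, 10]

arr[0]=3 <= 10: swap with position 0, array becomes [3, 20, 12, 20, 10]
arr[1]=20 > 10: no swap
arr[2]=12 > 10: no swap
arr[3]=20 > 10: no swap

Place pivot at position 1: [3, 10, 12, 20, 20]
Pivot position: 1

After partitioning with pivot 10, the array becomes [3, 10, 12, 20, 20]. The pivot is placed at index 1. All elements to the left of the pivot are <= 10, and all elements to the right are > 10.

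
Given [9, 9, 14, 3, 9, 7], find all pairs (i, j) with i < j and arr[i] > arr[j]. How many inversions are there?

Finding inversions in [9, 9, 14, 3, 9, 7]:

(0, 3): arr[0]=9 > arr[3]=3
(0, 5): arr[0]=9 > arr[5]=7
(1, 3): arr[1]=9 > arr[3]=3
(1, 5): arr[1]=9 > arr[5]=7
(2, 3): arr[2]=14 > arr[3]=3
(2, 4): arr[2]=14 > arr[4]=9
(2, 5): arr[2]=14 > arr[5]=7
(4, 5): arr[4]=9 > arr[5]=7

Total inversions: 8

The array has 8 inversion(s): (0,3), (0,5), (1,3), (1,5), (2,3), (2,4), (2,5), (4,5). Each pair (i,j) satisfies i < j and arr[i] > arr[j].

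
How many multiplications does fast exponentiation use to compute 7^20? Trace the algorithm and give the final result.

Computing 7^20 by squaring (build up from 7^1; each line after the first costs one multiplication):

7^1 = 7
7^2 = (7^1)^2 = 7^2 = 49
7^4 = (7^2)^2 = 49^2 = 2401
7^5 = 7 * 7^4 = 7 * 2401 = 16807
7^10 = (7^5)^2 = 16807^2 = 282475249
7^20 = (7^10)^2 = 282475249^2 = 79792266297612001

Result: 79792266297612001
Multiplications needed: 5 (5 lines after 7^1)

7^20 = 79792266297612001. Using exponentiation by squaring, this requires 5 multiplications. The key idea: if the exponent is even, square the half-power; if odd, multiply by the base once.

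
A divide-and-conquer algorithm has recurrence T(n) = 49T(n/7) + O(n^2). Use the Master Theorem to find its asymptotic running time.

Master Theorem for T(n) = 49T(n/7) + O(n^2):

a = 49, b = 7, c = 2
log_b(a) = log_7(49) = 2.0000

Case 2: c = 2 = log_7(49) = 2.0000
T(n) = O(n^2 log n) = O(n^2 log n)

For T(n) = 49T(n/7) + O(n^2): log_7(49) = 2.0000. This is Case 2 of the Master Theorem (c = log_b(a), equal work at all levels), giving O(n^2 log n).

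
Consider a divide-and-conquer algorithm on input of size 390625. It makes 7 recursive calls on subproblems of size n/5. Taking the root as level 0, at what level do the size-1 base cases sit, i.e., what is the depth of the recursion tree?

For divide and conquer with division factor 5:

Problem sizes at each level:
Level 0: 390625
Level 1: 78125
Level 2: 15625
Level 3: 3125
Level 4: 625
Level 5: 125
Level 6: 25
Level 7: 5
Level 8: 1

The root is level 0 and the size-1 base case is level 8 (the tree spans levels 0 through 8, i.e. 9 levels counting the root), so the depth is the number of divisions: log_5(390625) = 8

The recursion tree depth is log_5(390625) = 8. At each level, the problem size is divided by 5, so it takes 8 divisions to reduce to a base case of size 1. The algorithm makes 7 recursive calls at each level.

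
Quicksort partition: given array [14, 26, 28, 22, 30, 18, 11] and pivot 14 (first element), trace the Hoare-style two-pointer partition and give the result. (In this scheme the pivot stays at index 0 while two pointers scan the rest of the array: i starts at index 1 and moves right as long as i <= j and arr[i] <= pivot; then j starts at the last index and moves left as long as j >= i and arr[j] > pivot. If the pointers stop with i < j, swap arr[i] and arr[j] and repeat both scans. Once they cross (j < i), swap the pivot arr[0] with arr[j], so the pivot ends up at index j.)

Hoare-style two-pointer partition with pivot = 14:

Initial array: [14, 26, 28, 22, 30, 18, 11]

Pointers start at i = 1, j = 6.
i stops at index 1 (arr[1]=26 > 14), j stops at index 6 (arr[6]=11 <= 14): swap arr[1] and arr[6], array becomes [14, 11, 28, 22, 30, 18, 26]
i ends at 2, j ends at 1: the pointers have crossed (j < i), so scanning stops.

Swap pivot arr[0] with arr[1] to place pivot at position 1: [11, 14, 28, 22, 30, 18, 26]
Pivot position: 1

After partitioning with pivot 14, the array becomes [11, 14, 28, 22, 30, 18, 26]. The pivot is placed at index 1. All elements to the left of the pivot are <= 14, and all elements to the right are > 14.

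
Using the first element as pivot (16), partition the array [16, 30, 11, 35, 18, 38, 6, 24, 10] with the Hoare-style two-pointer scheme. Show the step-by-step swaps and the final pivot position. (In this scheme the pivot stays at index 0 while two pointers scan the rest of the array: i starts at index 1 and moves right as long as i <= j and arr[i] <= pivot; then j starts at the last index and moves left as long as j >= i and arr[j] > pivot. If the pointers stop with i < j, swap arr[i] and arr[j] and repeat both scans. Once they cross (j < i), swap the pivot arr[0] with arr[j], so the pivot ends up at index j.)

Hoare-style two-pointer partition with pivot = 16:

Initial array: [16, 30, 11, 35, 18, 38, 6, 24, 10]

Pointers start at i = 1, j = 8.
i stops at index 1 (arr[1]=30 > 16), j stops at index 8 (arr[8]=10 <= 16): swap arr[1] and arr[8], array becomes [16, 10, 11, 35, 18, 38, 6, 24, 30]
i stops at index 3 (arr[3]=35 > 16), j stops at index 6 (arr[6]=6 <= 16): swap arr[3] and arr[6], array becomes [16, 10, 11, 6, 18, 38, 35, 24, 30]
i ends at 4, j ends at 3: the pointers have crossed (j < i), so scanning stops.

Swap pivot arr[0] with arr[3] to place pivot at position 3: [6, 10, 11, 16, 18, 38, 35, 24, 30]
Pivot position: 3

After partitioning with pivot 16, the array becomes [6, 10, 11, 16, 18, 38, 35, 24, 30]. The pivot is placed at index 3. All elements to the left of the pivot are <= 16, and all elements to the right are > 16.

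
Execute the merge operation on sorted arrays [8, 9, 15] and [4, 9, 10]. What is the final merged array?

Merging process:

Compare 8 vs 4: take 4 from right. Merged: [4]
Compare 8 vs 9: take 8 from left. Merged: [4, 8]
Compare 9 vs 9: take 9 from left. Merged: [4, 8, 9]
Compare 15 vs 9: take 9 from right. Merged: [4, 8, 9, 9]
Compare 15 vs 10: take 10 from right. Merged: [4, 8, 9, 9, 10]
Append remaining from left: [15]. Merged: [4, 8, 9, 9, 10, 15]

Final merged array: [4, 8, 9, 9, 10, 15]
Total comparisons: 5

The merged array is [4, 8, 9, 9, 10, 15], requiring 5 comparisons. The merge step runs in O(n) time where n is the total number of elements.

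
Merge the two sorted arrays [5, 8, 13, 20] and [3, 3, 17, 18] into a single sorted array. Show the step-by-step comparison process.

Merging process:

Compare 5 vs 3: take 3 from right. Merged: [3]
Compare 5 vs 3: take 3 from right. Merged: [3, 3]
Compare 5 vs 17: take 5 from left. Merged: [3, 3, 5]
Compare 8 vs 17: take 8 from left. Merged: [3, 3, 5, 8]
Compare 13 vs 17: take 13 from left. Merged: [3, 3, 5, 8, 13]
Compare 20 vs 17: take 17 from right. Merged: [3, 3, 5, 8, 13, 17]
Compare 20 vs 18: take 18 from right. Merged: [3, 3, 5, 8, 13, 17, 18]
Append remaining from left: [20]. Merged: [3, 3, 5, 8, 13, 17, 18, 20]

Final merged array: [3, 3, 5, 8, 13, 17, 18, 20]
Total comparisons: 7

The merged array is [3, 3, 5, 8, 13, 17, 18, 20], requiring 7 comparisons. The merge step runs in O(n) time where n is the total number of elements.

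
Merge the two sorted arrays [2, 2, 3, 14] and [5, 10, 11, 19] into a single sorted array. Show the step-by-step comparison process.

Merging process:

Compare 2 vs 5: take 2 from left. Merged: [2]
Compare 2 vs 5: take 2 from left. Merged: [2, 2]
Compare 3 vs 5: take 3 from left. Merged: [2, 2, 3]
Compare 14 vs 5: take 5 from right. Merged: [2, 2, 3, 5]
Compare 14 vs 10: take 10 from right. Merged: [2, 2, 3, 5, 10]
Compare 14 vs 11: take 11 from right. Merged: [2, 2, 3, 5, 10, 11]
Compare 14 vs 19: take 14 from left. Merged: [2, 2, 3, 5, 10, 11, 14]
Append remaining from right: [19]. Merged: [2, 2, 3, 5, 10, 11, 14, 19]

Final merged array: [2, 2, 3, 5, 10, 11, 14, 19]
Total comparisons: 7

The merged array is [2, 2, 3, 5, 10, 11, 14, 19], requiring 7 comparisons. The merge step runs in O(n) time where n is the total number of elements.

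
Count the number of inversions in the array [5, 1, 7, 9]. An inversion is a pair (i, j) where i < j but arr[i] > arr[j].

Finding inversions in [5, 1, 7, 9]:

(0, 1): arr[0]=5 > arr[1]=1

Total inversions: 1

The array has 1 inversion(s): (0,1). Each pair (i,j) satisfies i < j and arr[i] > arr[j].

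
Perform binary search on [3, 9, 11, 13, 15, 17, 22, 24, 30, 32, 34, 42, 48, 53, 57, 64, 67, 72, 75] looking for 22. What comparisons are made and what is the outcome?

Binary search for 22 in [3, 9, 11, 13, 15, 17, 22, 24, 30, 32, 34, 42, 48, 53, 57, 64, 67, 72, 75]:

lo=0, hi=18, mid=9, arr[mid]=32 -> 32 > 22, search left half
lo=0, hi=8, mid=4, arr[mid]=15 -> 15 < 22, search right half
lo=5, hi=8, mid=6, arr[mid]=22 -> Found target at index 6!

Binary search finds 22 at index 6 after 3 comparisons. The search repeatedly halves the search space by comparing with the middle element.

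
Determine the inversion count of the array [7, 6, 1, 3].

Finding inversions in [7, 6, 1, 3]:

(0, 1): arr[0]=7 > arr[1]=6
(0, 2): arr[0]=7 > arr[2]=1
(0, 3): arr[0]=7 > arr[3]=3
(1, 2): arr[1]=6 > arr[2]=1
(1, 3): arr[1]=6 > arr[3]=3

Total inversions: 5

The array has 5 inversion(s): (0,1), (0,2), (0,3), (1,2), (1,3). Each pair (i,j) satisfies i < j and arr[i] > arr[j].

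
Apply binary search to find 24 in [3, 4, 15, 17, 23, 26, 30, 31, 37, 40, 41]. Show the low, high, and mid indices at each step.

Binary search for 24 in [3, 4, 15, 17, 23, 26, 30, 31, 37, 40, 41]:

lo=0, hi=10, mid=5, arr[mid]=26 -> 26 > 24, search left half
lo=0, hi=4, mid=2, arr[mid]=15 -> 15 < 24, search right half
lo=3, hi=4, mid=3, arr[mid]=17 -> 17 < 24, search right half
lo=4, hi=4, mid=4, arr[mid]=23 -> 23 < 24, search right half
lo=5 > hi=4, target 24 not found

Binary search determines that 24 is not in the array after 4 comparisons. The search space was exhausted without finding the target.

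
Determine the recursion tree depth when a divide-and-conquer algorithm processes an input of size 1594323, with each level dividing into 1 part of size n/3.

For divide and conquer with division factor 3:

Problem sizes at each level:
Level 0: 1594323
Level 1: 531441
Level 2: 177147
Level 3: 59049
Level 4: 19683
Level 5: 6561
Level 6: 2187
Level 7: 729
Level 8: 243
Level 9: 81
Level 10: 27
Level 11: 9
Level 12: 3
Level 13: 1

The root is level 0 and the size-1 base case is level 13 (the tree spans levels 0 through 13, i.e. 14 levels counting the root), so the depth is the number of divisions: log_3(1594323) = 13

The recursion tree depth is log_3(1594323) = 13. At each level, the problem size is divided by 3, so it takes 13 divisions to reduce to a base case of size 1. The algorithm makes 1 recursive call at each level.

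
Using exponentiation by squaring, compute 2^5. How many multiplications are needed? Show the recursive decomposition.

Computing 2^5 by squaring (build up from 2^1; each line after the first costs one multiplication):

2^1 = 2
2^2 = (2^1)^2 = 2^2 = 4
2^4 = (2^2)^2 = 4^2 = 16
2^5 = 2 * 2^4 = 2 * 16 = 32

Result: 32
Multiplications needed: 3 (3 lines after 2^1)

2^5 = 32. Using exponentiation by squaring, this requires 3 multiplications. The key idea: if the exponent is even, square the half-power; if odd, multiply by the base once.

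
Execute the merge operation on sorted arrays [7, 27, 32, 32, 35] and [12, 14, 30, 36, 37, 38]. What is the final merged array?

Merging process:

Compare 7 vs 12: take 7 from left. Merged: [7]
Compare 27 vs 12: take 12 from right. Merged: [7, 12]
Compare 27 vs 14: take 14 from right. Merged: [7, 12, 14]
Compare 27 vs 30: take 27 from left. Merged: [7, 12, 14, 27]
Compare 32 vs 30: take 30 from right. Merged: [7, 12, 14, 27, 30]
Compare 32 vs 36: take 32 from left. Merged: [7, 12, 14, 27, 30, 32]
Compare 32 vs 36: take 32 from left. Merged: [7, 12, 14, 27, 30, 32, 32]
Compare 35 vs 36: take 35 from left. Merged: [7, 12, 14, 27, 30, 32, 32, 35]
Append remaining from right: [36, 37, 38]. Merged: [7, 12, 14, 27, 30, 32, 32, 35, 36, 37, 38]

Final merged array: [7, 12, 14, 27, 30, 32, 32, 35, 36, 37, 38]
Total comparisons: 8

The merged array is [7, 12, 14, 27, 30, 32, 32, 35, 36, 37, 38], requiring 8 comparisons. The merge step runs in O(n) time where n is the total number of elements.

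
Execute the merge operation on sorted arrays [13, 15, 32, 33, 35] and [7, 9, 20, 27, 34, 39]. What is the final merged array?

Merging process:

Compare 13 vs 7: take 7 from right. Merged: [7]
Compare 13 vs 9: take 9 from right. Merged: [7, 9]
Compare 13 vs 20: take 13 from left. Merged: [7, 9, 13]
Compare 15 vs 20: take 15 from left. Merged: [7, 9, 13, 15]
Compare 32 vs 20: take 20 from right. Merged: [7, 9, 13, 15, 20]
Compare 32 vs 27: take 27 from right. Merged: [7, 9, 13, 15, 20, 27]
Compare 32 vs 34: take 32 from left. Merged: [7, 9, 13, 15, 20, 27, 32]
Compare 33 vs 34: take 33 from left. Merged: [7, 9, 13, 15, 20, 27, 32, 33]
Compare 35 vs 34: take 34 from right. Merged: [7, 9, 13, 15, 20, 27, 32, 33, 34]
Compare 35 vs 39: take 35 from left. Merged: [7, 9, 13, 15, 20, 27, 32, 33, 34, 35]
Append remaining from right: [39]. Merged: [7, 9, 13, 15, 20, 27, 32, 33, 34, 35, 39]

Final merged array: [7, 9, 13, 15, 20, 27, 32, 33, 34, 35, 39]
Total comparisons: 10

The merged array is [7, 9, 13, 15, 20, 27, 32, 33, 34, 35, 39], requiring 10 comparisons. The merge step runs in O(n) time where n is the total number of elements.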